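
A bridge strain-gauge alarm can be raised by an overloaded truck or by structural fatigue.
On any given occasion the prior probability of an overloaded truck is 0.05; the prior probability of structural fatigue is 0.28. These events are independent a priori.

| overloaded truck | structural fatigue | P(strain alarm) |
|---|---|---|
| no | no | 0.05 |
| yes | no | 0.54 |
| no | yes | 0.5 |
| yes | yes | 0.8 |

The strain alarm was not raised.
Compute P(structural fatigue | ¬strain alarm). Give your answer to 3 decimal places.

Weight on structural fatigue=true, given the evidence: 0.133000 + 0.002800 = 0.135800
Denominator P(¬strain alarm): 0.95·0.95·0.72 + 0.5·0.95·0.28 + 0.46·0.05·0.72 + 0.2·0.05·0.28 = 0.802160
Posterior = 0.135800 / 0.802160 ≈ 0.169

P(structural fatigue | ¬strain alarm) ≈ 0.169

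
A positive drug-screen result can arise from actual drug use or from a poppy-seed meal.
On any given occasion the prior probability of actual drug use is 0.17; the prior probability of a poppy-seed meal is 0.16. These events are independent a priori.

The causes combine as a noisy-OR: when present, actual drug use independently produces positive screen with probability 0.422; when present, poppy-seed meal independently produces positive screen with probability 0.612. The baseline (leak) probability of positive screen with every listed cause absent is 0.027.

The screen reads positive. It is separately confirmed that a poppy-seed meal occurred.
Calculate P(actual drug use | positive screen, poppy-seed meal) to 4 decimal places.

P(actual drug use | positive screen, poppy-seed meal) ≈ 0.2046

Under noisy-OR, P(positive screen | causes) = 1 − (1−0.027)·∏(1−qᵢ) over the active causes.
For the numerator, keep only actual drug use=true terms: 0.781791·0.17 = 0.132904
Normalizer over all consistent configurations: 0.622476·0.83 + 0.781791·0.17 = 0.649559
Posterior = 0.132904 / 0.649559 ≈ 0.2046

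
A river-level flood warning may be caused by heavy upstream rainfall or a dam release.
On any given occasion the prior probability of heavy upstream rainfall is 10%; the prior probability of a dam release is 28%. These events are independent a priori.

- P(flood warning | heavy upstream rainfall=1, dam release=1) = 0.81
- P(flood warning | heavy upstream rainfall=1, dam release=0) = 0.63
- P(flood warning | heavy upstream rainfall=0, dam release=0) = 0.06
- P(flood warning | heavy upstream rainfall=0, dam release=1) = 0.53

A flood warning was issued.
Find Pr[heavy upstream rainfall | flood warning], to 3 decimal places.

Pr[heavy upstream rainfall | flood warning] ≈ 0.283

P(flood warning) = 0.06×0.9×0.72 + 0.53×0.9×0.28 + 0.63×0.1×0.72 + 0.81×0.1×0.28 = 0.038880 + 0.133560 + 0.045360 + 0.022680 = 0.240480
Restricting to configurations with heavy upstream rainfall present: 0.045360 + 0.022680 = 0.068040.
So P(heavy upstream rainfall | flood warning) = 0.068040/0.240480 ≈ 0.283.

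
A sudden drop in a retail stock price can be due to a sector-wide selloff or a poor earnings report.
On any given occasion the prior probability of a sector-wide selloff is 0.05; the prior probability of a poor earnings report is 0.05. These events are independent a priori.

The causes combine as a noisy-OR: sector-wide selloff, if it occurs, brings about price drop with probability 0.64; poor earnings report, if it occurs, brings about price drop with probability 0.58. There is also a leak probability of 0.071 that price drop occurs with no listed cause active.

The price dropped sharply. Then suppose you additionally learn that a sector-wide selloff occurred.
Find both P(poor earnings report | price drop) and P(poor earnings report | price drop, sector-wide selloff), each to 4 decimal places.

Under noisy-OR, P(price drop | causes) = 1 − (1−0.071)·∏(1−qᵢ) over the active causes.
For the numerator, keep only poor earnings report=true terms: 0.028966 + 0.002149 = 0.031115
The normalizing constant is 0.071*0.95*0.95 + 0.60982*0.95*0.05 + 0.66556*0.05*0.95 + 0.859535*0.05*0.05 = 0.126806
Posterior = 0.031115 / 0.126806 ≈ 0.2454

Now condition on the additional information:
P(price drop | sector-wide selloff) = 0.66556·0.95 + 0.859535·0.05 = 0.632282 + 0.042977 = 0.675259
Of this, 0.042977 comes from 0.859535·0.05 (the poor earnings report=true cases).
Hence the posterior is 0.042977/0.675259 ≈ 0.0636.
— sector-wide selloff explains away the evidence for poor earnings report.

P(poor earnings report | price drop) ≈ 0.2454; P(poor earnings report | price drop, sector-wide selloff) ≈ 0.0636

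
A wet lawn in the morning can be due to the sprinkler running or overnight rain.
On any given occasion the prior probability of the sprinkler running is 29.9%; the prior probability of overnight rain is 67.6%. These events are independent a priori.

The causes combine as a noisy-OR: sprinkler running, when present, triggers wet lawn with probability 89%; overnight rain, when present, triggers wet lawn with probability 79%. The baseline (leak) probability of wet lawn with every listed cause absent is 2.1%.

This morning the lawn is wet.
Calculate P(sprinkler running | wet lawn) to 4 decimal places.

Under noisy-OR, P(wet lawn | causes) = 1 − (1−0.021)·∏(1−qᵢ) over the active causes.
P(wet lawn) = 0.021*0.701*0.324 + 0.79441*0.701*0.676 + 0.89231*0.299*0.324 + 0.977385*0.299*0.676 = 0.004770 + 0.376452 + 0.086443 + 0.197553 = 0.665218
Restricting to configurations with sprinkler running present: 0.086443 + 0.197553 = 0.283996.
Hence the posterior is 0.283996/0.665218 ≈ 0.4269.

P(sprinkler running | wet lawn) ≈ 0.4269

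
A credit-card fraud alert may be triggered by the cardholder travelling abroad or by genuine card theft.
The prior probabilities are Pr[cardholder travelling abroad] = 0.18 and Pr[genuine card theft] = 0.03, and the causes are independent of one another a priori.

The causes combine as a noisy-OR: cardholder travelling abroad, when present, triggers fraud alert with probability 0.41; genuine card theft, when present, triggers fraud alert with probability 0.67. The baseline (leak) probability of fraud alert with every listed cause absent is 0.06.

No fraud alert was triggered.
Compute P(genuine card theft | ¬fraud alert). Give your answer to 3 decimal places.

Under noisy-OR, P(fraud alert | causes) = 1 − (1−0.06)·∏(1−qᵢ) over the active causes.
For the numerator, keep only genuine card theft=true terms: 0.007631 + 0.000988 = 0.008619
The normalizing constant is 0.94*0.82*0.97 + 0.3102*0.82*0.03 + 0.5546*0.18*0.97 + 0.183018*0.18*0.03 = 0.853128
P(genuine card theft | ¬fraud alert) = 0.008619/0.853128 ≈ 0.010

P(genuine card theft | ¬fraud alert) ≈ 0.010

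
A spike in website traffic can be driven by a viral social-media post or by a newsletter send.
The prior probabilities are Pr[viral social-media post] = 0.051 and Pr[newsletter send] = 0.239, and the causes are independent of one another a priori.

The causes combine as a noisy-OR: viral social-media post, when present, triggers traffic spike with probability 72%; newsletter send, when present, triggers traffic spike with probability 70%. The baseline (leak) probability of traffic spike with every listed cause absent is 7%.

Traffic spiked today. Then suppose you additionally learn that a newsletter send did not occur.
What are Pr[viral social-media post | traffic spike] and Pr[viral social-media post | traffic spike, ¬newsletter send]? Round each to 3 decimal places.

Under noisy-OR, P(traffic spike | causes) = 1 − (1−0.07)·∏(1−qᵢ) over the active causes.
Sum P(traffic spike|·) weighted by the priors over the 4 (viral social-media post, newsletter send) configurations:
  P(traffic spike) = 0.07*0.949*0.761 + 0.721*0.949*0.239 + 0.7396*0.051*0.761 + 0.92188*0.051*0.239
        = 0.050553 + 0.163531 + 0.028705 + 0.011237 = 0.254026
The terms with viral social-media post present sum to 0.039942, so
  P(viral social-media post | traffic spike) = 0.039942 / 0.254026 ≈ 0.157

Now condition on the additional information:
For the numerator, keep only viral social-media post=true terms: 0.7396·0.051 = 0.037720
Denominator P(traffic spike | ¬newsletter send): 0.07·0.949 + 0.7396·0.051 = 0.104150
P(viral social-media post | traffic spike, ¬newsletter send) = 0.037720/0.104150 ≈ 0.362

Pr[viral social-media post | traffic spike] ≈ 0.157; Pr[viral social-media post | traffic spike, ¬newsletter send] ≈ 0.362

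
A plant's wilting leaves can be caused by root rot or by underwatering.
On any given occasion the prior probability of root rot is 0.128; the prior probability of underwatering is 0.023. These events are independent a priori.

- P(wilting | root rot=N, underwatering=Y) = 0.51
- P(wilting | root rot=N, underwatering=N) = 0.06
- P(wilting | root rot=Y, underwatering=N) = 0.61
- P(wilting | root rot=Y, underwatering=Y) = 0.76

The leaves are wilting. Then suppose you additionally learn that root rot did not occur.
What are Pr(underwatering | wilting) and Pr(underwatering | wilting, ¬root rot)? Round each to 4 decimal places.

For the numerator, keep only underwatering=true terms: 0.010229 + 0.002237 = 0.012466
Denominator P(wilting): 0.06*0.872*0.977 + 0.51*0.872*0.023 + 0.61*0.128*0.977 + 0.76*0.128*0.023 = 0.139867
Posterior = 0.012466 / 0.139867 ≈ 0.0891

Now also conditioning on root rot≠true:
By total probability over both values of underwatering:
  P(wilting | ¬root rot) = 0.06·0.977 + 0.51·0.023
        = 0.058620 + 0.011730 = 0.070350
Configurations with underwatering contribute 0.011730, so
  P(underwatering | wilting, ¬root rot) = 0.011730 / 0.070350 ≈ 0.1667
With root rot excluded, underwatering must carry more of the explanatory weight for the wilting.

Pr(underwatering | wilting) ≈ 0.0891; Pr(underwatering | wilting, ¬root rot) ≈ 0.1667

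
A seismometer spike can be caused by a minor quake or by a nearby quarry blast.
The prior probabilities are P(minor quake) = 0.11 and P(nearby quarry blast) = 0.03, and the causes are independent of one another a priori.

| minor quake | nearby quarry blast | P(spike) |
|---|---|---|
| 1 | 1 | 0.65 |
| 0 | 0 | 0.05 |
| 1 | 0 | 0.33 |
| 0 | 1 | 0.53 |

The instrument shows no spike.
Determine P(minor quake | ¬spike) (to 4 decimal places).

P(minor quake | ¬spike) ≈ 0.0802

Weight on minor quake=true, given the evidence: 0.071489 + 0.001155 = 0.072644
Denominator P(¬spike): 0.95×0.89×0.97 + 0.47×0.89×0.03 + 0.67×0.11×0.97 + 0.35×0.11×0.03 = 0.905328
Posterior = 0.072644 / 0.905328 ≈ 0.0802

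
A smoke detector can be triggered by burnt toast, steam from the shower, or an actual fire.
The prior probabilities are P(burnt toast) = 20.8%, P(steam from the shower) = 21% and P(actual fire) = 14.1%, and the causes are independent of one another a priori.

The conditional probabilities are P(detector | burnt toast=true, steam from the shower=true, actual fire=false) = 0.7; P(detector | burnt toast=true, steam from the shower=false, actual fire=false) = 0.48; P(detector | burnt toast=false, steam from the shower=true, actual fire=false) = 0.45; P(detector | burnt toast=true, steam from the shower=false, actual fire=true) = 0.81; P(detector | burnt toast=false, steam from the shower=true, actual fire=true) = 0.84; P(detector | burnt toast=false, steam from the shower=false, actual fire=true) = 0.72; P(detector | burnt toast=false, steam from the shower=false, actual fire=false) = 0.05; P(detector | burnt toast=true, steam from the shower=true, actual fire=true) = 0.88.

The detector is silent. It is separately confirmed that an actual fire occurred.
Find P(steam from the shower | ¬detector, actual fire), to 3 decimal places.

For the numerator, keep only steam from the shower=true terms: 0.026611 + 0.005242 = 0.031853
Normalizer over all consistent configurations: 0.28*0.792*0.79 + 0.16*0.792*0.21 + 0.19*0.208*0.79 + 0.12*0.208*0.21 = 0.238264
Posterior = 0.031853 / 0.238264 ≈ 0.134

P(steam from the shower | ¬detector, actual fire) ≈ 0.134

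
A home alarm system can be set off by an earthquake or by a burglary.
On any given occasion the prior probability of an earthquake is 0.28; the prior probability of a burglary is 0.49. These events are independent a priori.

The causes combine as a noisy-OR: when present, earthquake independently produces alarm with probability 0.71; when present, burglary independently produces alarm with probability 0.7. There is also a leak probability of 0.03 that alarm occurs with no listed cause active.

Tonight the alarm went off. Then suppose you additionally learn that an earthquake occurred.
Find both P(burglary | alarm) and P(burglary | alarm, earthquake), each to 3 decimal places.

Under noisy-OR, P(alarm | causes) = 1 − (1−0.03)·∏(1−qᵢ) over the active causes.
Weight on burglary=true, given the evidence: 0.250135 + 0.125622 = 0.375757
Normalizer over all consistent configurations: 0.03×0.72×0.51 + 0.709×0.72×0.49 + 0.7187×0.28×0.51 + 0.91561×0.28×0.49 = 0.489403
P(burglary | alarm) = 0.375757/0.489403 ≈ 0.768

Now also conditioning on earthquake=true:
P(alarm | earthquake) = 0.7187·0.51 + 0.91561·0.49 = 0.366537 + 0.448649 = 0.815186
Of this, 0.448649 comes from 0.91561·0.49 (the burglary=true cases).
Hence the posterior is 0.448649/0.815186 ≈ 0.550.

P(burglary | alarm) ≈ 0.768; P(burglary | alarm, earthquake) ≈ 0.550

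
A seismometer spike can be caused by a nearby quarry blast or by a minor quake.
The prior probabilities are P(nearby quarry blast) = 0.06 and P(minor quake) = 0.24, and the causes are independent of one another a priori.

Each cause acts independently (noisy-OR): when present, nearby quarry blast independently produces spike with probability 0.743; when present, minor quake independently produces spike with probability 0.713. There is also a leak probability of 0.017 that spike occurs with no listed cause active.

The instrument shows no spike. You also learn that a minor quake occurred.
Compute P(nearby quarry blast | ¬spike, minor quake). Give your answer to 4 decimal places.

Under noisy-OR, P(spike | causes) = 1 − (1−0.017)·∏(1−qᵢ) over the active causes.
P(¬spike | minor quake) = 0.282121·0.94 + 0.072505·0.06 = 0.265194 + 0.004350 = 0.269544
Of this, 0.004350 comes from 0.072505·0.06 (the nearby quarry blast=true cases).
Hence the posterior is 0.004350/0.269544 ≈ 0.0161.

P(nearby quarry blast | ¬spike, minor quake) ≈ 0.0161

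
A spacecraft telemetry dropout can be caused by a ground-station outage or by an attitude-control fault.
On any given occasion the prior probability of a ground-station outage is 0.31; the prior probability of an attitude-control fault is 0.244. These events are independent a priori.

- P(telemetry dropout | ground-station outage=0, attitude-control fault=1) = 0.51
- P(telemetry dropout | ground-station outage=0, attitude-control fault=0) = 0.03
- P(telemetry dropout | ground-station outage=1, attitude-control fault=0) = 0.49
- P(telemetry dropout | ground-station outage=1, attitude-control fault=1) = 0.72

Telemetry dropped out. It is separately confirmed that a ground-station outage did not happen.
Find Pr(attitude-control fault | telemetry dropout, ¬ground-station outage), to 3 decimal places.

P(telemetry dropout | ¬ground-station outage) = 0.03*0.756 + 0.51*0.244 = 0.022680 + 0.124440 = 0.147120
Restricting to configurations with attitude-control fault present: 0.51*0.244 = 0.124440.
Hence the posterior is 0.124440/0.147120 ≈ 0.846.

Pr(attitude-control fault | telemetry dropout, ¬ground-station outage) ≈ 0.846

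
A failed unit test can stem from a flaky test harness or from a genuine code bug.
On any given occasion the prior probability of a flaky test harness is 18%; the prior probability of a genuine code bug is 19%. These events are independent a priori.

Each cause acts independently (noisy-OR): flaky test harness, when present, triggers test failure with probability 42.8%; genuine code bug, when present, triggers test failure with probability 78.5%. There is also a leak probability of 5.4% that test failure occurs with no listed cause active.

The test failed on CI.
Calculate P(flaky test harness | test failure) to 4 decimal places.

P(flaky test harness | test failure) ≈ 0.3778

Under noisy-OR, P(test failure | causes) = 1 − (1−0.054)·∏(1−qᵢ) over the active causes.
Enumerate the 4 (flaky test harness, genuine code bug) configurations and weight by the priors:
  P(test failure) = 0.054·0.82·0.81 + 0.79661·0.82·0.19 + 0.458888·0.18·0.81 + 0.883661·0.18·0.19
        = 0.035867 + 0.124112 + 0.066906 + 0.030221 = 0.257106
The terms with flaky test harness present sum to 0.097127, so
  P(flaky test harness | test failure) = 0.097127 / 0.257106 ≈ 0.3778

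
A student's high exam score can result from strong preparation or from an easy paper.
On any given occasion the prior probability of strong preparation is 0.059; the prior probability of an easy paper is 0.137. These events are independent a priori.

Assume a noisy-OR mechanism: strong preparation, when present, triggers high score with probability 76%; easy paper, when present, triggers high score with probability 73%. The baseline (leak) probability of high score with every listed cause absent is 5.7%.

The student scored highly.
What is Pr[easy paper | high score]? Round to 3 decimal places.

Under noisy-OR, P(high score | causes) = 1 − (1−0.057)·∏(1−qᵢ) over the active causes.
P(high score) = 0.057·0.941·0.863 + 0.74539·0.941·0.137 + 0.77368·0.059·0.863 + 0.938894·0.059·0.137 = 0.046289 + 0.096093 + 0.039393 + 0.007589 = 0.189364
Restricting to configurations with easy paper present: 0.096093 + 0.007589 = 0.103682.
P(easy paper | high score) = 0.103682 / 0.189364 ≈ 0.548

Pr[easy paper | high score] ≈ 0.548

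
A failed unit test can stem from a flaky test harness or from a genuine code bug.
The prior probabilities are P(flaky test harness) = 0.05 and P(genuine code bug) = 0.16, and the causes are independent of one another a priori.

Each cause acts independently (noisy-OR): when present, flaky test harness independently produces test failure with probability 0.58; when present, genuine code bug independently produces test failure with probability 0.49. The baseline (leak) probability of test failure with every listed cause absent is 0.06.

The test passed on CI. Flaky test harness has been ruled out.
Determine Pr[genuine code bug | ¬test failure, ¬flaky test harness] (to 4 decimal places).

Under noisy-OR, P(test failure | causes) = 1 − (1−0.06)·∏(1−qᵢ) over the active causes.
For the numerator, keep only genuine code bug=true terms: 0.4794×0.16 = 0.076704
Denominator P(¬test failure | ¬flaky test harness): 0.94×0.84 + 0.4794×0.16 = 0.866304
Posterior = 0.076704 / 0.866304 ≈ 0.0885

Pr[genuine code bug | ¬test failure, ¬flaky test harness] ≈ 0.0885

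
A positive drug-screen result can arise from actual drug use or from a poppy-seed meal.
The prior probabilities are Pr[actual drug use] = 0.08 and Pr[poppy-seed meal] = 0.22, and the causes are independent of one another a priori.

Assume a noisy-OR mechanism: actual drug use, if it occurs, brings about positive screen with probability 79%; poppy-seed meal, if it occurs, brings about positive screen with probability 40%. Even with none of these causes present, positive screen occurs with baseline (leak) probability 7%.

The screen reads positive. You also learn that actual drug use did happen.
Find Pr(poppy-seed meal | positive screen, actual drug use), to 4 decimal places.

Under noisy-OR, P(positive screen | causes) = 1 − (1−0.07)·∏(1−qᵢ) over the active causes.
P(positive screen | actual drug use) = 0.8047·0.78 + 0.88282·0.22 = 0.627666 + 0.194220 = 0.821886
Restricting to configurations with poppy-seed meal present: 0.88282·0.22 = 0.194220.
P(poppy-seed meal | positive screen, actual drug use) = 0.194220 / 0.821886 ≈ 0.2363

Pr(poppy-seed meal | positive screen, actual drug use) ≈ 0.2363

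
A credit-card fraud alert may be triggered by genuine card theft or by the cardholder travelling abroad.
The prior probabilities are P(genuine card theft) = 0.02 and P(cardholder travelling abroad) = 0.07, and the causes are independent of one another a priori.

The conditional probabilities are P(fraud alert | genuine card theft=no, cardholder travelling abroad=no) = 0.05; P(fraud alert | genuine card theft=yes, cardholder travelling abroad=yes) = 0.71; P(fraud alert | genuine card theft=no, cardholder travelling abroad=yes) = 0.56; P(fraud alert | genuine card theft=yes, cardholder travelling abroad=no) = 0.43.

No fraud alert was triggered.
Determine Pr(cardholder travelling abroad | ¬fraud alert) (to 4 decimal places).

Pr(cardholder travelling abroad | ¬fraud alert) ≈ 0.0337

For the numerator, keep only cardholder travelling abroad=true terms: 0.030184 + 0.000406 = 0.030590
Normalizer over all consistent configurations: 0.95·0.98·0.93 + 0.44·0.98·0.07 + 0.57·0.02·0.93 + 0.29·0.02·0.07 = 0.907022
P(cardholder travelling abroad | ¬fraud alert) = 0.030590/0.907022 ≈ 0.0337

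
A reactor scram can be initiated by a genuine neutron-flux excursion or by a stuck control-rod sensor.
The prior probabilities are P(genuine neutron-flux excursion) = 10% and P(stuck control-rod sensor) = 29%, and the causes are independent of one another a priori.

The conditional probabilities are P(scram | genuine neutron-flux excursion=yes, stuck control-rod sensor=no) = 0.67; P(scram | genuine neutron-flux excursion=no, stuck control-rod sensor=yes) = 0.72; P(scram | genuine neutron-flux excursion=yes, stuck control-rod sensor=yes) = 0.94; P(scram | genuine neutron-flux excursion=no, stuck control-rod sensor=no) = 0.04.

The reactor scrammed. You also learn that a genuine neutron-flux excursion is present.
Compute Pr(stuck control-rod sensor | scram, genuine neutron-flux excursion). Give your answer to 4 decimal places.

Pr(stuck control-rod sensor | scram, genuine neutron-flux excursion) ≈ 0.3643

Enumerate both values of stuck control-rod sensor and weight by the priors:
  P(scram | genuine neutron-flux excursion) = 0.67×0.71 + 0.94×0.29
        = 0.475700 + 0.272600 = 0.748300
Configurations with stuck control-rod sensor contribute 0.272600, so
  P(stuck control-rod sensor | scram, genuine neutron-flux excursion) = 0.272600 / 0.748300 ≈ 0.3643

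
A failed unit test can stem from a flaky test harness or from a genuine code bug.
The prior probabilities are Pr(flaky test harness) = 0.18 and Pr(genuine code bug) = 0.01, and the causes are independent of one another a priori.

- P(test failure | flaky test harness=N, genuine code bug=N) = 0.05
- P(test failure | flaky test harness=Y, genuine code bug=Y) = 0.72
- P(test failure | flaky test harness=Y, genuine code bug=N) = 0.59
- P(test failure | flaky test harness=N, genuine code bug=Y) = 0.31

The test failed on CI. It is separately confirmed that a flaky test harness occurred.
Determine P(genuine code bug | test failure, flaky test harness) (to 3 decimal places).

P(genuine code bug | test failure, flaky test harness) ≈ 0.012

For the numerator, keep only genuine code bug=true terms: 0.72×0.01 = 0.007200
Normalizer over all consistent configurations: 0.59×0.99 + 0.72×0.01 = 0.591300
P(genuine code bug | test failure, flaky test harness) = 0.007200/0.591300 ≈ 0.012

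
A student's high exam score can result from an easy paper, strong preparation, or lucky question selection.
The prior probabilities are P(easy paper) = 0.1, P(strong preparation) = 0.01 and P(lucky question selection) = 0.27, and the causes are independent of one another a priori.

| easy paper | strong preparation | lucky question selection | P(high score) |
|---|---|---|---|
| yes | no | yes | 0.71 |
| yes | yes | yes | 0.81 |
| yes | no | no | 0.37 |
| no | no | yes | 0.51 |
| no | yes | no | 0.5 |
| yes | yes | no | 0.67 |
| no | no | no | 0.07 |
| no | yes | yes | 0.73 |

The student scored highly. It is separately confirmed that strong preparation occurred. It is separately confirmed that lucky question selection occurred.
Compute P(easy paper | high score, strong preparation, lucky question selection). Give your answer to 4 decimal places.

Sum P(high score|·) weighted by the priors over both values of easy paper:
  P(high score | strong preparation, lucky question selection) = 0.73·0.9 + 0.81·0.1
        = 0.657000 + 0.081000 = 0.738000
Configurations with easy paper contribute 0.081000, so
  P(easy paper | high score, strong preparation, lucky question selection) = 0.081000 / 0.738000 ≈ 0.1098

P(easy paper | high score, strong preparation, lucky question selection) ≈ 0.1098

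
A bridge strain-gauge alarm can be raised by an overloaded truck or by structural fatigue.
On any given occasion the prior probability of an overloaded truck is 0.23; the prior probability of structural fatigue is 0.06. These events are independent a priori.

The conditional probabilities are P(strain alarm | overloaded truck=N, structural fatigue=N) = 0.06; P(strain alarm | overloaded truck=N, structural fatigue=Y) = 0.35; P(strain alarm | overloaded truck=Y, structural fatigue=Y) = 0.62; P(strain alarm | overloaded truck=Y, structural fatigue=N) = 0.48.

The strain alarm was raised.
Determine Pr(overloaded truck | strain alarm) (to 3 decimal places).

Pr(overloaded truck | strain alarm) ≈ 0.653

For the numerator, keep only overloaded truck=true terms: 0.103776 + 0.008556 = 0.112332
Normalizer over all consistent configurations: 0.06×0.77×0.94 + 0.35×0.77×0.06 + 0.48×0.23×0.94 + 0.62×0.23×0.06 = 0.171930
Posterior = 0.112332 / 0.171930 ≈ 0.653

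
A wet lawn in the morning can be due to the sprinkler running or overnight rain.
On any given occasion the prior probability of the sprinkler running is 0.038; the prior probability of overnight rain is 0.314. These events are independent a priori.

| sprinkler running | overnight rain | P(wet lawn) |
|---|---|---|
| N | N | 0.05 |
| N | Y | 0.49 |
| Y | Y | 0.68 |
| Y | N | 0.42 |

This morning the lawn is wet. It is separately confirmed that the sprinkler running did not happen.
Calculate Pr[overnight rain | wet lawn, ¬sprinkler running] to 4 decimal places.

P(wet lawn | ¬sprinkler running) = 0.05×0.686 + 0.49×0.314 = 0.034300 + 0.153860 = 0.188160
Restricting to configurations with overnight rain present: 0.49×0.314 = 0.153860.
P(overnight rain | wet lawn, ¬sprinkler running) = 0.153860 / 0.188160 ≈ 0.8177

Pr[overnight rain | wet lawn, ¬sprinkler running] ≈ 0.8177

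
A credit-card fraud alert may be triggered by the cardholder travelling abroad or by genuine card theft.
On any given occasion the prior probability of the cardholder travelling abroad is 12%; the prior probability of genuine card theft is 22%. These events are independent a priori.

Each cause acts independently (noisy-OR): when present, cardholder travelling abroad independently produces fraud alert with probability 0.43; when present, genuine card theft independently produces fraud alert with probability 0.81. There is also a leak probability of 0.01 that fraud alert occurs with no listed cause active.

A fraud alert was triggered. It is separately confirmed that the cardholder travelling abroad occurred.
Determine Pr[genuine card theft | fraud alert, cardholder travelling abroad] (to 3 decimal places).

Under noisy-OR, P(fraud alert | causes) = 1 − (1−0.01)·∏(1−qᵢ) over the active causes.
P(fraud alert | cardholder travelling abroad) = 0.4357*0.78 + 0.892783*0.22 = 0.339846 + 0.196412 = 0.536258
Restricting to configurations with genuine card theft present: 0.892783*0.22 = 0.196412.
P(genuine card theft | fraud alert, cardholder travelling abroad) = 0.196412 / 0.536258 ≈ 0.366

Pr[genuine card theft | fraud alert, cardholder travelling abroad] ≈ 0.366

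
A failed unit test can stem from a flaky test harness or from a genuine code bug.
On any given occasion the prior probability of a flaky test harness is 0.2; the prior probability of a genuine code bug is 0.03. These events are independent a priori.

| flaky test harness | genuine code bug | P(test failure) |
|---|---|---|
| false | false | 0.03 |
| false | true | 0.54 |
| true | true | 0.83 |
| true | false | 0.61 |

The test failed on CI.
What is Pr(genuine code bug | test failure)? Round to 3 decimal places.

By total probability over the 4 (flaky test harness, genuine code bug) configurations:
  P(test failure) = 0.03·0.8·0.97 + 0.54·0.8·0.03 + 0.61·0.2·0.97 + 0.83·0.2·0.03
        = 0.023280 + 0.012960 + 0.118340 + 0.004980 = 0.159560
Keeping only the genuine code bug-present terms gives 0.017940, so
  P(genuine code bug | test failure) = 0.017940 / 0.159560 ≈ 0.112

Pr(genuine code bug | test failure) ≈ 0.112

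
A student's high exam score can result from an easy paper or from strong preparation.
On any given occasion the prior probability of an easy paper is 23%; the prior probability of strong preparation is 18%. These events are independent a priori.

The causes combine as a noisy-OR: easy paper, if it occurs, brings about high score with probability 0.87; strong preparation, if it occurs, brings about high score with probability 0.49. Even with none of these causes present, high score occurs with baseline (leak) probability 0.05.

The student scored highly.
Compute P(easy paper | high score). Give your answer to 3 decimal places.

P(easy paper | high score) ≈ 0.665

Under noisy-OR, P(high score | causes) = 1 − (1−0.05)·∏(1−qᵢ) over the active causes.
By total probability over the 4 (easy paper, strong preparation) configurations:
  P(high score) = 0.05·0.77·0.82 + 0.5155·0.77·0.18 + 0.8765·0.23·0.82 + 0.937015·0.23·0.18
        = 0.031570 + 0.071448 + 0.165308 + 0.038792 = 0.307118
Keeping only the easy paper-present terms gives 0.204100, so
  P(easy paper | high score) = 0.204100 / 0.307118 ≈ 0.665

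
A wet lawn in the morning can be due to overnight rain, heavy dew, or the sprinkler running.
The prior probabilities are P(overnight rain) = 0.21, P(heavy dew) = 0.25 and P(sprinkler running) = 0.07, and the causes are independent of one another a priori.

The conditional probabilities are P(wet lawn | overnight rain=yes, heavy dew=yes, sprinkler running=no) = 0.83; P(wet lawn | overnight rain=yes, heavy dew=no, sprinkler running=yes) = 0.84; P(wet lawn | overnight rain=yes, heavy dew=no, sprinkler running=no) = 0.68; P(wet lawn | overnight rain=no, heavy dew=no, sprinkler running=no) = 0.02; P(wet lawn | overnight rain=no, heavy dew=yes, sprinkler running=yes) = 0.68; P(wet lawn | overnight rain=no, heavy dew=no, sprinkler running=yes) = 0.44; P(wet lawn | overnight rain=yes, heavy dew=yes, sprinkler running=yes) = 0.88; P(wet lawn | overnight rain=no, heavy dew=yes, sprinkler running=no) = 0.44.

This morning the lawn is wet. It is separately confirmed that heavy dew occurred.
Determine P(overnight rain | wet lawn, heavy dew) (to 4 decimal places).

P(overnight rain | wet lawn, heavy dew) ≈ 0.3266

Weight on overnight rain=true, given the evidence: 0.162099 + 0.012936 = 0.175035
Normalizer over all consistent configurations: 0.44·0.79·0.93 + 0.68·0.79·0.07 + 0.83·0.21·0.93 + 0.88·0.21·0.07 = 0.535907
P(overnight rain | wet lawn, heavy dew) = 0.175035/0.535907 ≈ 0.3266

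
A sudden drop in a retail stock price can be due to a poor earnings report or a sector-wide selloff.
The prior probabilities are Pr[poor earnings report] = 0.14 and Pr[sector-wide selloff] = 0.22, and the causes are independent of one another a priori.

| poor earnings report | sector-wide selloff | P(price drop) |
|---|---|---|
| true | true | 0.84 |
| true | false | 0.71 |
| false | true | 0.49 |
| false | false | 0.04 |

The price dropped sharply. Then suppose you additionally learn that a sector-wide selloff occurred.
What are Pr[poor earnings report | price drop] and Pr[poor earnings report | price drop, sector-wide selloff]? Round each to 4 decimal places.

P(price drop) = 0.04·0.86·0.78 + 0.49·0.86·0.22 + 0.71·0.14·0.78 + 0.84·0.14·0.22 = 0.026832 + 0.092708 + 0.077532 + 0.025872 = 0.222944
Restricting to configurations with poor earnings report present: 0.077532 + 0.025872 = 0.103404.
P(poor earnings report | price drop) = 0.103404 / 0.222944 ≈ 0.4638

Now condition on the additional information:
Enumerate both values of poor earnings report and weight by the priors:
  P(price drop | sector-wide selloff) = 0.49*0.86 + 0.84*0.14
        = 0.421400 + 0.117600 = 0.539000
Keeping only the poor earnings report-present terms gives 0.117600, so
  P(poor earnings report | price drop, sector-wide selloff) = 0.117600 / 0.539000 ≈ 0.2182

Pr[poor earnings report | price drop] ≈ 0.4638; Pr[poor earnings report | price drop, sector-wide selloff] ≈ 0.2182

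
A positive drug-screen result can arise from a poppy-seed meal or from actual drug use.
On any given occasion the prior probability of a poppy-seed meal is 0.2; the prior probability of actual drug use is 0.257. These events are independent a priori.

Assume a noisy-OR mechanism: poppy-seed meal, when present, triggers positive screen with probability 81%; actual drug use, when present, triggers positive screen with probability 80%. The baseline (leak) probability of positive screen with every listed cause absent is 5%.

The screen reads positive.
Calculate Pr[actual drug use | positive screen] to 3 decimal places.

Under noisy-OR, P(positive screen | causes) = 1 − (1−0.05)·∏(1−qᵢ) over the active causes.
P(positive screen) = 0.05×0.8×0.743 + 0.81×0.8×0.257 + 0.8195×0.2×0.743 + 0.9639×0.2×0.257 = 0.029720 + 0.166536 + 0.121778 + 0.049544 = 0.367578
Of this, 0.216080 comes from 0.166536 + 0.049544 (the actual drug use=true cases).
So P(actual drug use | positive screen) = 0.216080/0.367578 ≈ 0.588.

Pr[actual drug use | positive screen] ≈ 0.588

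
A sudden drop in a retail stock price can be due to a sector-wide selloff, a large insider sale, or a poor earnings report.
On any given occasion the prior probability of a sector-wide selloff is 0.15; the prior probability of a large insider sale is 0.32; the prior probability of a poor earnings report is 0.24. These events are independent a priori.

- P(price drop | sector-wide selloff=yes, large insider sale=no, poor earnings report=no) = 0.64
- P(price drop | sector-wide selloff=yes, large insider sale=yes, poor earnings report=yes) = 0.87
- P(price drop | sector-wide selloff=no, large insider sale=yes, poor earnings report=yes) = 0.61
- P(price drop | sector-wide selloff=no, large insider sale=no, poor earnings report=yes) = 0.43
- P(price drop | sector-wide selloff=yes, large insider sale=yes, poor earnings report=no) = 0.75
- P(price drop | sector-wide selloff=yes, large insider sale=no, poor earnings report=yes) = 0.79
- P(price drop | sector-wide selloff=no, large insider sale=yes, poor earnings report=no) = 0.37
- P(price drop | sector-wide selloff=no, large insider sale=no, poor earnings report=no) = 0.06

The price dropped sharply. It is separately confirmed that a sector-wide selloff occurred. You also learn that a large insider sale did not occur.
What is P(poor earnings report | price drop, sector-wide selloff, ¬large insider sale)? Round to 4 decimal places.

P(poor earnings report | price drop, sector-wide selloff, ¬large insider sale) ≈ 0.2805

P(price drop | sector-wide selloff, ¬large insider sale) = 0.64*0.76 + 0.79*0.24 = 0.486400 + 0.189600 = 0.676000
The poor earnings report-present share is 0.79*0.24 = 0.189600.
P(poor earnings report | price drop, sector-wide selloff, ¬large insider sale) = 0.189600 / 0.676000 ≈ 0.2805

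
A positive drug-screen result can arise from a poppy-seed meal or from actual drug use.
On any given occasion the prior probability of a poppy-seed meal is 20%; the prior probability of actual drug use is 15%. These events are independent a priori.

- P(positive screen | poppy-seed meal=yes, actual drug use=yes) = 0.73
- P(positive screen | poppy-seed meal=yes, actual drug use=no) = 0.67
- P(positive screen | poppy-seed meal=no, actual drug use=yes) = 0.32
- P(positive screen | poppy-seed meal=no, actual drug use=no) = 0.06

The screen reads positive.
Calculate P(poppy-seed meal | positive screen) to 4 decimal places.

P(poppy-seed meal | positive screen) ≈ 0.6316

Sum P(positive screen|·) weighted by the priors over the 4 (poppy-seed meal, actual drug use) configurations:
  P(positive screen) = 0.06×0.8×0.85 + 0.32×0.8×0.15 + 0.67×0.2×0.85 + 0.73×0.2×0.15
        = 0.040800 + 0.038400 + 0.113900 + 0.021900 = 0.215000
Keeping only the poppy-seed meal-present terms gives 0.135800, so
  P(poppy-seed meal | positive screen) = 0.135800 / 0.215000 ≈ 0.6316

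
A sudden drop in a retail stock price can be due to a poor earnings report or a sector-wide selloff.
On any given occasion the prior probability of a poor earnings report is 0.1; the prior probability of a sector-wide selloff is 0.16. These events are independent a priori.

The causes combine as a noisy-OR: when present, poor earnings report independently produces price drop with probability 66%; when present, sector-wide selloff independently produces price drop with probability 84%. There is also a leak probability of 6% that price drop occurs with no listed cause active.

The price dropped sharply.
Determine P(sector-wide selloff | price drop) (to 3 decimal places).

Under noisy-OR, P(price drop | causes) = 1 − (1−0.06)·∏(1−qᵢ) over the active causes.
P(price drop) = 0.06·0.9·0.84 + 0.8496·0.9·0.16 + 0.6804·0.1·0.84 + 0.948864·0.1·0.16 = 0.045360 + 0.122342 + 0.057154 + 0.015182 = 0.240038
The sector-wide selloff-present share is 0.122342 + 0.015182 = 0.137524.
So P(sector-wide selloff | price drop) = 0.137524/0.240038 ≈ 0.573.

P(sector-wide selloff | price drop) ≈ 0.573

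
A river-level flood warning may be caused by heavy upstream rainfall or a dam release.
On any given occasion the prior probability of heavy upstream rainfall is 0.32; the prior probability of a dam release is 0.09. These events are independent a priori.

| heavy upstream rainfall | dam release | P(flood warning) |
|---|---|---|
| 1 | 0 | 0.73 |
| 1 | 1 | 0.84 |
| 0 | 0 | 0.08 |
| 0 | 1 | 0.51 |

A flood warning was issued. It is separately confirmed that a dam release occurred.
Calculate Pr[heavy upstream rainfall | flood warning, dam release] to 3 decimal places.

Enumerate both values of heavy upstream rainfall and weight by the priors:
  P(flood warning | dam release) = 0.51×0.68 + 0.84×0.32
        = 0.346800 + 0.268800 = 0.615600
The terms with heavy upstream rainfall present sum to 0.268800, so
  P(heavy upstream rainfall | flood warning, dam release) = 0.268800 / 0.615600 ≈ 0.437

Pr[heavy upstream rainfall | flood warning, dam release] ≈ 0.437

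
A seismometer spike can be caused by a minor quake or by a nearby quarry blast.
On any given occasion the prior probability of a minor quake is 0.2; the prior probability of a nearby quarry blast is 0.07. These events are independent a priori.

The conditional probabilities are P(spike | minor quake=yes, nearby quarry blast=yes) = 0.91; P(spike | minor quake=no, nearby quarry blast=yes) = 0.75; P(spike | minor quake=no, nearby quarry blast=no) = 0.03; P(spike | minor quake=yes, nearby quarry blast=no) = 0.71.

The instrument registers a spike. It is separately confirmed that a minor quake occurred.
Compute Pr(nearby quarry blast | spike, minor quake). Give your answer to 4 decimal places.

Pr(nearby quarry blast | spike, minor quake) ≈ 0.0880

P(spike | minor quake) = 0.71*0.93 + 0.91*0.07 = 0.660300 + 0.063700 = 0.724000
The nearby quarry blast-present share is 0.91*0.07 = 0.063700.
P(nearby quarry blast | spike, minor quake) = 0.063700 / 0.724000 ≈ 0.0880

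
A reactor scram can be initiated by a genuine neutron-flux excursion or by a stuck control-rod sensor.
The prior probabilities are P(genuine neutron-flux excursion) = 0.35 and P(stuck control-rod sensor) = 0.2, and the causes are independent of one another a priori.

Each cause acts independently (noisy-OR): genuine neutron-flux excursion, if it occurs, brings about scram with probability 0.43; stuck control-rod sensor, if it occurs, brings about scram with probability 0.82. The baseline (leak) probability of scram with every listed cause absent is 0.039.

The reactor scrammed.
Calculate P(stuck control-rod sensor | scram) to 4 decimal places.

P(stuck control-rod sensor | scram) ≈ 0.5373

Under noisy-OR, P(scram | causes) = 1 − (1−0.039)·∏(1−qᵢ) over the active causes.
For the numerator, keep only stuck control-rod sensor=true terms: 0.107513 + 0.063098 = 0.170611
Denominator P(scram): 0.039·0.65·0.8 + 0.82702·0.65·0.2 + 0.45223·0.35·0.8 + 0.901401·0.35·0.2 = 0.317515
Posterior = 0.170611 / 0.317515 ≈ 0.5373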